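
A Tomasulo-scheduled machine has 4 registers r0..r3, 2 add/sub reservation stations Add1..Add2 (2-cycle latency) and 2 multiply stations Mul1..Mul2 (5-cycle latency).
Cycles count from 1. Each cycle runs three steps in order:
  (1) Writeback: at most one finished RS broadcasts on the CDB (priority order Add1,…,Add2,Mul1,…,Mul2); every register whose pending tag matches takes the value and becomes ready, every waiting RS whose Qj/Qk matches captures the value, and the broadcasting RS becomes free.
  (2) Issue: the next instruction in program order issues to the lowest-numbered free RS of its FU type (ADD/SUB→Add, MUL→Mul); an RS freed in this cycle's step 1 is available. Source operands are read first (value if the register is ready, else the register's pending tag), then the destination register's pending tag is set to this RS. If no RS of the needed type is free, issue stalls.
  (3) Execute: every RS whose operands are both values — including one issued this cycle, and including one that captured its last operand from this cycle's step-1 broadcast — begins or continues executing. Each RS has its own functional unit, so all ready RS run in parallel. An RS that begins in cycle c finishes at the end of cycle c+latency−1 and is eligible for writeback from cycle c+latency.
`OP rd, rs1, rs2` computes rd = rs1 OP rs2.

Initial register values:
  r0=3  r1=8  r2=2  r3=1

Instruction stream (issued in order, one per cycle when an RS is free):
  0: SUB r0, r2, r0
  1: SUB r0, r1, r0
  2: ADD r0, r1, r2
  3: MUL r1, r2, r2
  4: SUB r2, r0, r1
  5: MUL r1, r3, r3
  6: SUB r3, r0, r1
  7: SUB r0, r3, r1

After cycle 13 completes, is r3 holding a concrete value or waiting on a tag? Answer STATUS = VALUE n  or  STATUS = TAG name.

STATUS = TAG Add2

cycle 1: issue SUB r0<-Add1 // r0:Add1,r1:8,r2:2,r3:1
cycle 2: issue SUB r0<-Add2 // r0:Add2,r1:8,r2:2,r3:1
cycle 3: CDB Add1=-1; issue ADD r0<-Add1 // r0:Add1,r1:8,r2:2,r3:1
cycle 4: issue MUL r1<-Mul1 // r0:Add1,r1:Mul1,r2:2,r3:1
cycle 5: CDB Add1=10; issue SUB r2<-Add1 // r0:10,r1:Mul1,r2:Add1,r3:1
cycle 6: CDB Add2=9; issue MUL r1<-Mul2 // r0:10,r1:Mul2,r2:Add1,r3:1
cycle 7: issue SUB r3<-Add2 // r0:10,r1:Mul2,r2:Add1,r3:Add2
cycle 8: stall // r0:10,r1:Mul2,r2:Add1,r3:Add2
cycle 9: CDB Mul1=4; stall // r0:10,r1:Mul2,r2:Add1,r3:Add2
cycle 10: stall // r0:10,r1:Mul2,r2:Add1,r3:Add2
cycle 11: CDB Add1=6; issue SUB r0<-Add1 // r0:Add1,r1:Mul2,r2:6,r3:Add2
cycle 12: CDB Mul2=1 // r0:Add1,r1:1,r2:6,r3:Add2
cycle 13: - // r0:Add1,r1:1,r2:6,r3:Add2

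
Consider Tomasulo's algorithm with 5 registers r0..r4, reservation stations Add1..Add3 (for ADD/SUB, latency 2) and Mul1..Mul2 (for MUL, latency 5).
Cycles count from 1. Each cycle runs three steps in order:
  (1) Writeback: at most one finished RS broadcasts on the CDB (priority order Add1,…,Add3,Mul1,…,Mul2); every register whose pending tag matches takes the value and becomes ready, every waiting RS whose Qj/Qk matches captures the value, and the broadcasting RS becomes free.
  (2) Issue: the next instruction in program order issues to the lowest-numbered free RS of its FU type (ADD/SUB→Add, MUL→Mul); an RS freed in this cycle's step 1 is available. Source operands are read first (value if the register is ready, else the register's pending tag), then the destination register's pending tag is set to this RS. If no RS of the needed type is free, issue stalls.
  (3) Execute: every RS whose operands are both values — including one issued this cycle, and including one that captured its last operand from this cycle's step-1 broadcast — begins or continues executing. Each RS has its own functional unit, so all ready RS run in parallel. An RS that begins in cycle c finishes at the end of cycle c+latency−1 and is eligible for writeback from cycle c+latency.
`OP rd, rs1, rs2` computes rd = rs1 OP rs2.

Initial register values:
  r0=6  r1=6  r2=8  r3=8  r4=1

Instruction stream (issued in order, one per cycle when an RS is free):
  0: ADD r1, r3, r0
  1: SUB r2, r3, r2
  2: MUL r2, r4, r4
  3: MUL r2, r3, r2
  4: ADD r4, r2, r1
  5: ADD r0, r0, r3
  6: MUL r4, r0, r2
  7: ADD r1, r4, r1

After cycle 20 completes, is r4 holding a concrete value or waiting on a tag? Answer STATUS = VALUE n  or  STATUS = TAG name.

c1: issue ADD r1<-Add1 | r0:6,r1:Add1,r2:8,r3:8,r4:1
c2: issue SUB r2<-Add2 | r0:6,r1:Add1,r2:Add2,r3:8,r4:1
c3: CDB Add1=14; issue MUL r2<-Mul1 | r0:6,r1:14,r2:Mul1,r3:8,r4:1
c4: CDB Add2=0; issue MUL r2<-Mul2 | r0:6,r1:14,r2:Mul2,r3:8,r4:1
c5: issue ADD r4<-Add1 | r0:6,r1:14,r2:Mul2,r3:8,r4:Add1
c6: issue ADD r0<-Add2 | r0:Add2,r1:14,r2:Mul2,r3:8,r4:Add1
c7: stall | r0:Add2,r1:14,r2:Mul2,r3:8,r4:Add1
c8: CDB Add2=14; stall | r0:14,r1:14,r2:Mul2,r3:8,r4:Add1
c9: CDB Mul1=1; issue MUL r4<-Mul1 | r0:14,r1:14,r2:Mul2,r3:8,r4:Mul1
c10: issue ADD r1<-Add2 | r0:14,r1:Add2,r2:Mul2,r3:8,r4:Mul1
c11: - | r0:14,r1:Add2,r2:Mul2,r3:8,r4:Mul1
c12: - | r0:14,r1:Add2,r2:Mul2,r3:8,r4:Mul1
c13: - | r0:14,r1:Add2,r2:Mul2,r3:8,r4:Mul1
c14: CDB Mul2=8 | r0:14,r1:Add2,r2:8,r3:8,r4:Mul1
c15: - | r0:14,r1:Add2,r2:8,r3:8,r4:Mul1
c16: CDB Add1=22 | r0:14,r1:Add2,r2:8,r3:8,r4:Mul1
c17: - | r0:14,r1:Add2,r2:8,r3:8,r4:Mul1
c18: - | r0:14,r1:Add2,r2:8,r3:8,r4:Mul1
c19: CDB Mul1=112 | r0:14,r1:Add2,r2:8,r3:8,r4:112
c20: - | r0:14,r1:Add2,r2:8,r3:8,r4:112

STATUS = VALUE 112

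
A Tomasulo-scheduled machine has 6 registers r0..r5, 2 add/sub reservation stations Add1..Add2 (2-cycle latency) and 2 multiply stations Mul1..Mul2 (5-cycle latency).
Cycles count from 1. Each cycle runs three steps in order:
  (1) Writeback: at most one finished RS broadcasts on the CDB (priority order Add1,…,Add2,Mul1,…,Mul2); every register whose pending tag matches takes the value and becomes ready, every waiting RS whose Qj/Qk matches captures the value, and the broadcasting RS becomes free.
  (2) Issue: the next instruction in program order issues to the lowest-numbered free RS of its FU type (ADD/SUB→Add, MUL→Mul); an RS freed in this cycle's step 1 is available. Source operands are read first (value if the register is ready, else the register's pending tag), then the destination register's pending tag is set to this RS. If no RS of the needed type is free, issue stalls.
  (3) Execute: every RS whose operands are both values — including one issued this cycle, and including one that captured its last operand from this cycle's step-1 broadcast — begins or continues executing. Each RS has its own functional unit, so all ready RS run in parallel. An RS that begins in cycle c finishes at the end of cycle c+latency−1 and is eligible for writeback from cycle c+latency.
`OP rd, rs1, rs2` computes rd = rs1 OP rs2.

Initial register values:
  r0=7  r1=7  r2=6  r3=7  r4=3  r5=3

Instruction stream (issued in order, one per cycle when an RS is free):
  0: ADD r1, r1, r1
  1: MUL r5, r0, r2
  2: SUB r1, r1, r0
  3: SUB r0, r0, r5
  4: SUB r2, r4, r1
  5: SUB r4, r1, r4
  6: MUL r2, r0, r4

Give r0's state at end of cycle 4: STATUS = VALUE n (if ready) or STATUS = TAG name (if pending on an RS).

cycle 1: issue ADD r1<-Add1 // r0:7,r1:Add1,r2:6,r3:7,r4:3,r5:3
cycle 2: issue MUL r5<-Mul1 // r0:7,r1:Add1,r2:6,r3:7,r4:3,r5:Mul1
cycle 3: CDB Add1=14; issue SUB r1<-Add1 // r0:7,r1:Add1,r2:6,r3:7,r4:3,r5:Mul1
cycle 4: issue SUB r0<-Add2 // r0:Add2,r1:Add1,r2:6,r3:7,r4:3,r5:Mul1

STATUS = TAG Add2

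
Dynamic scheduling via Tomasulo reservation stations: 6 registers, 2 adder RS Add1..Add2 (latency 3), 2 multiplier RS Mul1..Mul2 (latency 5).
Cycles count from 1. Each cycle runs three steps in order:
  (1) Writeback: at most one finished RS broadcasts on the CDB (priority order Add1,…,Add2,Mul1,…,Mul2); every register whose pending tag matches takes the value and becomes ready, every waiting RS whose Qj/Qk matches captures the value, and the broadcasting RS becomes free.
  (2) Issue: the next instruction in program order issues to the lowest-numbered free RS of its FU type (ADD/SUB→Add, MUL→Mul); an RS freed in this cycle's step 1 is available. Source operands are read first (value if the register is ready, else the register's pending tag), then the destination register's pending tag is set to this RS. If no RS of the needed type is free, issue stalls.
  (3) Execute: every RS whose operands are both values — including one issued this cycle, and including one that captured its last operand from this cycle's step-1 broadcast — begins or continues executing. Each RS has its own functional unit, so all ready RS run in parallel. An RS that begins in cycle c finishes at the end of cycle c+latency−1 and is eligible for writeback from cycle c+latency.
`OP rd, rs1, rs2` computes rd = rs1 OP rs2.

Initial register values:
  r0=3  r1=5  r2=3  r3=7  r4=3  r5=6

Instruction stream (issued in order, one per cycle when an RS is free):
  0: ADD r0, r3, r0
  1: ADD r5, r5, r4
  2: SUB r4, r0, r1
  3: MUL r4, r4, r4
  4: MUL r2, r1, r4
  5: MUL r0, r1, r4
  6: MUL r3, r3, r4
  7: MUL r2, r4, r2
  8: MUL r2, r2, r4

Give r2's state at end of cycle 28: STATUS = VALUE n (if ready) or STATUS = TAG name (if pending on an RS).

  c1: issue ADD r0<-Add1  regs: r0:Add1,r1:5,r2:3,r3:7,r4:3,r5:6
  c2: issue ADD r5<-Add2  regs: r0:Add1,r1:5,r2:3,r3:7,r4:3,r5:Add2
  c3: stall  regs: r0:Add1,r1:5,r2:3,r3:7,r4:3,r5:Add2
  c4: CDB Add1=10; issue SUB r4<-Add1  regs: r0:10,r1:5,r2:3,r3:7,r4:Add1,r5:Add2
  c5: CDB Add2=9; issue MUL r4<-Mul1  regs: r0:10,r1:5,r2:3,r3:7,r4:Mul1,r5:9
  c6: issue MUL r2<-Mul2  regs: r0:10,r1:5,r2:Mul2,r3:7,r4:Mul1,r5:9
  c7: CDB Add1=5; stall  regs: r0:10,r1:5,r2:Mul2,r3:7,r4:Mul1,r5:9
  c8: stall  regs: r0:10,r1:5,r2:Mul2,r3:7,r4:Mul1,r5:9
  c9: stall  regs: r0:10,r1:5,r2:Mul2,r3:7,r4:Mul1,r5:9
  c10: stall  regs: r0:10,r1:5,r2:Mul2,r3:7,r4:Mul1,r5:9
  c11: stall  regs: r0:10,r1:5,r2:Mul2,r3:7,r4:Mul1,r5:9
  c12: CDB Mul1=25; issue MUL r0<-Mul1  regs: r0:Mul1,r1:5,r2:Mul2,r3:7,r4:25,r5:9
  c13: stall  regs: r0:Mul1,r1:5,r2:Mul2,r3:7,r4:25,r5:9
  c14: stall  regs: r0:Mul1,r1:5,r2:Mul2,r3:7,r4:25,r5:9
  c15: stall  regs: r0:Mul1,r1:5,r2:Mul2,r3:7,r4:25,r5:9
  c16: stall  regs: r0:Mul1,r1:5,r2:Mul2,r3:7,r4:25,r5:9
  c17: CDB Mul1=125; issue MUL r3<-Mul1  regs: r0:125,r1:5,r2:Mul2,r3:Mul1,r4:25,r5:9
  c18: CDB Mul2=125; issue MUL r2<-Mul2  regs: r0:125,r1:5,r2:Mul2,r3:Mul1,r4:25,r5:9
  c19: stall  regs: r0:125,r1:5,r2:Mul2,r3:Mul1,r4:25,r5:9
  c20: stall  regs: r0:125,r1:5,r2:Mul2,r3:Mul1,r4:25,r5:9
  c21: stall  regs: r0:125,r1:5,r2:Mul2,r3:Mul1,r4:25,r5:9
  c22: CDB Mul1=175; issue MUL r2<-Mul1  regs: r0:125,r1:5,r2:Mul1,r3:175,r4:25,r5:9
  c23: CDB Mul2=3125  regs: r0:125,r1:5,r2:Mul1,r3:175,r4:25,r5:9
  c24: -  regs: r0:125,r1:5,r2:Mul1,r3:175,r4:25,r5:9
  c25: -  regs: r0:125,r1:5,r2:Mul1,r3:175,r4:25,r5:9
  c26: -  regs: r0:125,r1:5,r2:Mul1,r3:175,r4:25,r5:9
  c27: -  regs: r0:125,r1:5,r2:Mul1,r3:175,r4:25,r5:9
  c28: CDB Mul1=78125  regs: r0:125,r1:5,r2:78125,r3:175,r4:25,r5:9

STATUS = VALUE 78125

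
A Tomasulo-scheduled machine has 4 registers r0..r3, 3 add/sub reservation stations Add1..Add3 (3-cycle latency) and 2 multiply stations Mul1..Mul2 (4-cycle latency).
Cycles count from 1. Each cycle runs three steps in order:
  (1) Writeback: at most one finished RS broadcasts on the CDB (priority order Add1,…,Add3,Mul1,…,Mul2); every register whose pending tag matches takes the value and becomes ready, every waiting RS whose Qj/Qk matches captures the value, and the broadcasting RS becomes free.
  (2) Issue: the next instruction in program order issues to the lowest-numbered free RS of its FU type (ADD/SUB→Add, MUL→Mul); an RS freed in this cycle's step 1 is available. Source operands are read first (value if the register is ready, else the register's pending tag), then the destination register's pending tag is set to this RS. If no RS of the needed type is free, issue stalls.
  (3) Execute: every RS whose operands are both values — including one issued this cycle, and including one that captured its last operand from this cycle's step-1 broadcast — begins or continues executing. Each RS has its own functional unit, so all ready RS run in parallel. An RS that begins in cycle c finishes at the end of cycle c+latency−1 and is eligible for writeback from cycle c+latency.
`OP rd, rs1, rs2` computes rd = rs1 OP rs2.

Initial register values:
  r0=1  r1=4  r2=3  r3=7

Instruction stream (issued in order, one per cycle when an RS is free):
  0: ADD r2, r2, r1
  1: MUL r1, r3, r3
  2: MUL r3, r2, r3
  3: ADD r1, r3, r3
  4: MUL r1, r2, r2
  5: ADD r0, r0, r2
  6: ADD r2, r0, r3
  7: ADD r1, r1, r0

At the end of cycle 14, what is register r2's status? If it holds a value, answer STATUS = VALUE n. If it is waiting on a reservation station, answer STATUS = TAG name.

STATUS = VALUE 57

c1: issue ADD r2<-Add1 | r0:1,r1:4,r2:Add1,r3:7
c2: issue MUL r1<-Mul1 | r0:1,r1:Mul1,r2:Add1,r3:7
c3: issue MUL r3<-Mul2 | r0:1,r1:Mul1,r2:Add1,r3:Mul2
c4: CDB Add1=7; issue ADD r1<-Add1 | r0:1,r1:Add1,r2:7,r3:Mul2
c5: stall | r0:1,r1:Add1,r2:7,r3:Mul2
c6: CDB Mul1=49; issue MUL r1<-Mul1 | r0:1,r1:Mul1,r2:7,r3:Mul2
c7: issue ADD r0<-Add2 | r0:Add2,r1:Mul1,r2:7,r3:Mul2
c8: CDB Mul2=49; issue ADD r2<-Add3 | r0:Add2,r1:Mul1,r2:Add3,r3:49
c9: stall | r0:Add2,r1:Mul1,r2:Add3,r3:49
c10: CDB Add2=8; issue ADD r1<-Add2 | r0:8,r1:Add2,r2:Add3,r3:49
c11: CDB Add1=98 | r0:8,r1:Add2,r2:Add3,r3:49
c12: CDB Mul1=49 | r0:8,r1:Add2,r2:Add3,r3:49
c13: CDB Add3=57 | r0:8,r1:Add2,r2:57,r3:49
c14: - | r0:8,r1:Add2,r2:57,r3:49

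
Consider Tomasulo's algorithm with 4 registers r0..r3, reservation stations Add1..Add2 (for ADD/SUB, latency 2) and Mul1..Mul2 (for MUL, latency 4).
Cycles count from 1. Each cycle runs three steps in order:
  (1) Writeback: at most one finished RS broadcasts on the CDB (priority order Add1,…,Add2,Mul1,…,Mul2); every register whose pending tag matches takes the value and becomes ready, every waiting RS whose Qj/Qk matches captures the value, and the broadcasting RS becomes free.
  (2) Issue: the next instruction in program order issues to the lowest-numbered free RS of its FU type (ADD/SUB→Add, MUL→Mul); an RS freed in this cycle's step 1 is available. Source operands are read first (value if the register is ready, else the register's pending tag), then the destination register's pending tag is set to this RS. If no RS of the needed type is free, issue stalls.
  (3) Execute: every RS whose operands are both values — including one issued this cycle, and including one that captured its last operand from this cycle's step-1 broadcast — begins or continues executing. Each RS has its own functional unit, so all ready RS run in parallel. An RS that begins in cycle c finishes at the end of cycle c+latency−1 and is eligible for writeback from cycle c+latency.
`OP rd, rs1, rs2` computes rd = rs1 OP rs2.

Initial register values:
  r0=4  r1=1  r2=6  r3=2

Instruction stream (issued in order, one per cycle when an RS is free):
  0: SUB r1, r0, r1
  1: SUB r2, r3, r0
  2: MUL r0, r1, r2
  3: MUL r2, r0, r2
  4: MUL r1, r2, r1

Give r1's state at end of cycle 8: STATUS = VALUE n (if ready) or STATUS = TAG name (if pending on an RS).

STATUS = TAG Mul1

c1: issue SUB r1<-Add1 | r0:4,r1:Add1,r2:6,r3:2
c2: issue SUB r2<-Add2 | r0:4,r1:Add1,r2:Add2,r3:2
c3: CDB Add1=3; issue MUL r0<-Mul1 | r0:Mul1,r1:3,r2:Add2,r3:2
c4: CDB Add2=-2; issue MUL r2<-Mul2 | r0:Mul1,r1:3,r2:Mul2,r3:2
c5: stall | r0:Mul1,r1:3,r2:Mul2,r3:2
c6: stall | r0:Mul1,r1:3,r2:Mul2,r3:2
c7: stall | r0:Mul1,r1:3,r2:Mul2,r3:2
c8: CDB Mul1=-6; issue MUL r1<-Mul1 | r0:-6,r1:Mul1,r2:Mul2,r3:2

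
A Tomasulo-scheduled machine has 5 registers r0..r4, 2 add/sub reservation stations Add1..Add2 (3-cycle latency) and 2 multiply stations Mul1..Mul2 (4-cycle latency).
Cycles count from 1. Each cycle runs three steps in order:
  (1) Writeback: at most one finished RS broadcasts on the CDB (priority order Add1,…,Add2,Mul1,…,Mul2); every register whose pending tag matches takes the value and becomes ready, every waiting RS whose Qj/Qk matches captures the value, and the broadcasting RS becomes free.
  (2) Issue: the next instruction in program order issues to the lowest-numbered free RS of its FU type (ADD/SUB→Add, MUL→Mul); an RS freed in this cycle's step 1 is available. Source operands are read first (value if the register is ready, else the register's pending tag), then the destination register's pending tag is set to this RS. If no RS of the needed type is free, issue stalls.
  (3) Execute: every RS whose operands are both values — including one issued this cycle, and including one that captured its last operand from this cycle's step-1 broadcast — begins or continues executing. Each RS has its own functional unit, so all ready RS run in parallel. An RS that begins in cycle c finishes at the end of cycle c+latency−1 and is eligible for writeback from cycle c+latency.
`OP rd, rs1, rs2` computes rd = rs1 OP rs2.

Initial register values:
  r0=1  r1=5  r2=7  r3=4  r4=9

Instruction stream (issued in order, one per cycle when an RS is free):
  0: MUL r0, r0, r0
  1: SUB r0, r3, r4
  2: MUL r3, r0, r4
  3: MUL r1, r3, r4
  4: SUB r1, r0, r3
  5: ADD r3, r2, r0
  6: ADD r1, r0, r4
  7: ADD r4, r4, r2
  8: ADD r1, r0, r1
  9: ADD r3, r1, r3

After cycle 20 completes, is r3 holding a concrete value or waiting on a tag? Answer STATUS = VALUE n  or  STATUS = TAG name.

STATUS = VALUE 1

c1: issue MUL r0<-Mul1 | r0:Mul1,r1:5,r2:7,r3:4,r4:9
c2: issue SUB r0<-Add1 | r0:Add1,r1:5,r2:7,r3:4,r4:9
c3: issue MUL r3<-Mul2 | r0:Add1,r1:5,r2:7,r3:Mul2,r4:9
c4: stall | r0:Add1,r1:5,r2:7,r3:Mul2,r4:9
c5: CDB Add1=-5; stall | r0:-5,r1:5,r2:7,r3:Mul2,r4:9
c6: CDB Mul1=1; issue MUL r1<-Mul1 | r0:-5,r1:Mul1,r2:7,r3:Mul2,r4:9
c7: issue SUB r1<-Add1 | r0:-5,r1:Add1,r2:7,r3:Mul2,r4:9
c8: issue ADD r3<-Add2 | r0:-5,r1:Add1,r2:7,r3:Add2,r4:9
c9: CDB Mul2=-45; stall | r0:-5,r1:Add1,r2:7,r3:Add2,r4:9
c10: stall | r0:-5,r1:Add1,r2:7,r3:Add2,r4:9
c11: CDB Add2=2; issue ADD r1<-Add2 | r0:-5,r1:Add2,r2:7,r3:2,r4:9
c12: CDB Add1=40; issue ADD r4<-Add1 | r0:-5,r1:Add2,r2:7,r3:2,r4:Add1
c13: CDB Mul1=-405; stall | r0:-5,r1:Add2,r2:7,r3:2,r4:Add1
c14: CDB Add2=4; issue ADD r1<-Add2 | r0:-5,r1:Add2,r2:7,r3:2,r4:Add1
c15: CDB Add1=16; issue ADD r3<-Add1 | r0:-5,r1:Add2,r2:7,r3:Add1,r4:16
c16: - | r0:-5,r1:Add2,r2:7,r3:Add1,r4:16
c17: CDB Add2=-1 | r0:-5,r1:-1,r2:7,r3:Add1,r4:16
c18: - | r0:-5,r1:-1,r2:7,r3:Add1,r4:16
c19: - | r0:-5,r1:-1,r2:7,r3:Add1,r4:16
c20: CDB Add1=1 | r0:-5,r1:-1,r2:7,r3:1,r4:16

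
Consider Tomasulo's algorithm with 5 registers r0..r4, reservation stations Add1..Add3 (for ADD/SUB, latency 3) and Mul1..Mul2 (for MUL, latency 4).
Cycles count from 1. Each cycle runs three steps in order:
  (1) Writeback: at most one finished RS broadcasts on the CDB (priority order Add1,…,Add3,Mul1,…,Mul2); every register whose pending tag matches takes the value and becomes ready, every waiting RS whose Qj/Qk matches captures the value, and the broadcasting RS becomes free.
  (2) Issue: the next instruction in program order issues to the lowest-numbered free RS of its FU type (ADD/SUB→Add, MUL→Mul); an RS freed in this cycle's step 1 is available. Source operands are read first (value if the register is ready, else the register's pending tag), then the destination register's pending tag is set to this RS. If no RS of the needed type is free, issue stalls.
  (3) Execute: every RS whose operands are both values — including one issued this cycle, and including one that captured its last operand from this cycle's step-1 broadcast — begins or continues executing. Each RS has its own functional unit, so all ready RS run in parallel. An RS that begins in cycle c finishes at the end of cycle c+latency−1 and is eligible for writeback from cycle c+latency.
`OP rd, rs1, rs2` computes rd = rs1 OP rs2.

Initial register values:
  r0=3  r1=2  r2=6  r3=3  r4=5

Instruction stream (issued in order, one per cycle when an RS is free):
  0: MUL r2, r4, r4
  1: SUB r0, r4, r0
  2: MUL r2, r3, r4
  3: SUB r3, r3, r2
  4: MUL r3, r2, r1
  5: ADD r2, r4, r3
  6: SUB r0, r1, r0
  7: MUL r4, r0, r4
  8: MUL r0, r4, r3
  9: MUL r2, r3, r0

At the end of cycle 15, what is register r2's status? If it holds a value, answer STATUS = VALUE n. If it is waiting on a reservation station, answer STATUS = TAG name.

c1: issue MUL r2<-Mul1 | r0:3,r1:2,r2:Mul1,r3:3,r4:5
c2: issue SUB r0<-Add1 | r0:Add1,r1:2,r2:Mul1,r3:3,r4:5
c3: issue MUL r2<-Mul2 | r0:Add1,r1:2,r2:Mul2,r3:3,r4:5
c4: issue SUB r3<-Add2 | r0:Add1,r1:2,r2:Mul2,r3:Add2,r4:5
c5: CDB Add1=2; stall | r0:2,r1:2,r2:Mul2,r3:Add2,r4:5
c6: CDB Mul1=25; issue MUL r3<-Mul1 | r0:2,r1:2,r2:Mul2,r3:Mul1,r4:5
c7: CDB Mul2=15; issue ADD r2<-Add1 | r0:2,r1:2,r2:Add1,r3:Mul1,r4:5
c8: issue SUB r0<-Add3 | r0:Add3,r1:2,r2:Add1,r3:Mul1,r4:5
c9: issue MUL r4<-Mul2 | r0:Add3,r1:2,r2:Add1,r3:Mul1,r4:Mul2
c10: CDB Add2=-12; stall | r0:Add3,r1:2,r2:Add1,r3:Mul1,r4:Mul2
c11: CDB Add3=0; stall | r0:0,r1:2,r2:Add1,r3:Mul1,r4:Mul2
c12: CDB Mul1=30; issue MUL r0<-Mul1 | r0:Mul1,r1:2,r2:Add1,r3:30,r4:Mul2
c13: stall | r0:Mul1,r1:2,r2:Add1,r3:30,r4:Mul2
c14: stall | r0:Mul1,r1:2,r2:Add1,r3:30,r4:Mul2
c15: CDB Add1=35; stall | r0:Mul1,r1:2,r2:35,r3:30,r4:Mul2

STATUS = VALUE 35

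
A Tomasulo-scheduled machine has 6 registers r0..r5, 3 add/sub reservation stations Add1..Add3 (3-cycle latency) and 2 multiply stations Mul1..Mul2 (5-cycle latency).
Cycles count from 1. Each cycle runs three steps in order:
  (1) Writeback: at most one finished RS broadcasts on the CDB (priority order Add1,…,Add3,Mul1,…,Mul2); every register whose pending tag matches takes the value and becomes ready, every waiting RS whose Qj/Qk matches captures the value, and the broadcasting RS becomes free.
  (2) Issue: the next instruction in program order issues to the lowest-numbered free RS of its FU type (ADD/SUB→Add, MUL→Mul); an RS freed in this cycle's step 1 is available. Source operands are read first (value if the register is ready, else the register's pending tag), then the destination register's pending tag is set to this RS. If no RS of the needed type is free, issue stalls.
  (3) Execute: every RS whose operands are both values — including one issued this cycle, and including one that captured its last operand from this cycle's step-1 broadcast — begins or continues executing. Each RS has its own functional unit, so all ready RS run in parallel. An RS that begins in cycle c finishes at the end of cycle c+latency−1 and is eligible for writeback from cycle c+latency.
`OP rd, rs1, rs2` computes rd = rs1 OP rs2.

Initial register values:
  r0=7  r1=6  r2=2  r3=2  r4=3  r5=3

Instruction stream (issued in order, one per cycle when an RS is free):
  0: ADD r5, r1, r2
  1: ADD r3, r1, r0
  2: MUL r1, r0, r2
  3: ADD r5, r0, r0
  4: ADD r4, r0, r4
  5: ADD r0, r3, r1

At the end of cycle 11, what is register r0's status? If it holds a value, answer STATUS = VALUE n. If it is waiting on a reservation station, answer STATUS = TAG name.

STATUS = TAG Add3

cycle 1: issue ADD r5<-Add1 // r0:7,r1:6,r2:2,r3:2,r4:3,r5:Add1
cycle 2: issue ADD r3<-Add2 // r0:7,r1:6,r2:2,r3:Add2,r4:3,r5:Add1
cycle 3: issue MUL r1<-Mul1 // r0:7,r1:Mul1,r2:2,r3:Add2,r4:3,r5:Add1
cycle 4: CDB Add1=8; issue ADD r5<-Add1 // r0:7,r1:Mul1,r2:2,r3:Add2,r4:3,r5:Add1
cycle 5: CDB Add2=13; issue ADD r4<-Add2 // r0:7,r1:Mul1,r2:2,r3:13,r4:Add2,r5:Add1
cycle 6: issue ADD r0<-Add3 // r0:Add3,r1:Mul1,r2:2,r3:13,r4:Add2,r5:Add1
cycle 7: CDB Add1=14 // r0:Add3,r1:Mul1,r2:2,r3:13,r4:Add2,r5:14
cycle 8: CDB Add2=10 // r0:Add3,r1:Mul1,r2:2,r3:13,r4:10,r5:14
cycle 9: CDB Mul1=14 // r0:Add3,r1:14,r2:2,r3:13,r4:10,r5:14
cycle 10: - // r0:Add3,r1:14,r2:2,r3:13,r4:10,r5:14
cycle 11: - // r0:Add3,r1:14,r2:2,r3:13,r4:10,r5:14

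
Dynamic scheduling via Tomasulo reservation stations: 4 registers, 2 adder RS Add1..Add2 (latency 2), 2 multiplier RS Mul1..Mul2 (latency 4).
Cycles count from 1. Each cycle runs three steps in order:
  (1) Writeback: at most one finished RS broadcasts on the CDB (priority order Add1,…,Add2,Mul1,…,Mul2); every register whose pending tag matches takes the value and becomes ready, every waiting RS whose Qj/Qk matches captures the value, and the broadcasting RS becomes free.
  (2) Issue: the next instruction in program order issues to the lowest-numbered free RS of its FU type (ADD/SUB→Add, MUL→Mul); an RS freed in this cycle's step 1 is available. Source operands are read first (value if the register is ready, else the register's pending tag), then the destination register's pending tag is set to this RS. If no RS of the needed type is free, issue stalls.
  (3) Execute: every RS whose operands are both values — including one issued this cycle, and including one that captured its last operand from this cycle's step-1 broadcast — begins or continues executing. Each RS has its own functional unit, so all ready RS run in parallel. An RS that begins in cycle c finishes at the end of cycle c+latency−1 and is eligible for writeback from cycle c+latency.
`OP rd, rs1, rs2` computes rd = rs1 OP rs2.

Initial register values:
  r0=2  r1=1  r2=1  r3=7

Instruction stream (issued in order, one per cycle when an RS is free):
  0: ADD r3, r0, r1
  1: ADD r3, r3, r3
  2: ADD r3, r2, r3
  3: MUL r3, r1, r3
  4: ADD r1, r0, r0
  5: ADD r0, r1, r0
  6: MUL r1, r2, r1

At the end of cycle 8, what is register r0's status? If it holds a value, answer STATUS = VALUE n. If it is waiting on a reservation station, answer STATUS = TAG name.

c1: issue ADD r3<-Add1 | r0:2,r1:1,r2:1,r3:Add1
c2: issue ADD r3<-Add2 | r0:2,r1:1,r2:1,r3:Add2
c3: CDB Add1=3; issue ADD r3<-Add1 | r0:2,r1:1,r2:1,r3:Add1
c4: issue MUL r3<-Mul1 | r0:2,r1:1,r2:1,r3:Mul1
c5: CDB Add2=6; issue ADD r1<-Add2 | r0:2,r1:Add2,r2:1,r3:Mul1
c6: stall | r0:2,r1:Add2,r2:1,r3:Mul1
c7: CDB Add1=7; issue ADD r0<-Add1 | r0:Add1,r1:Add2,r2:1,r3:Mul1
c8: CDB Add2=4; issue MUL r1<-Mul2 | r0:Add1,r1:Mul2,r2:1,r3:Mul1

STATUS = TAG Add1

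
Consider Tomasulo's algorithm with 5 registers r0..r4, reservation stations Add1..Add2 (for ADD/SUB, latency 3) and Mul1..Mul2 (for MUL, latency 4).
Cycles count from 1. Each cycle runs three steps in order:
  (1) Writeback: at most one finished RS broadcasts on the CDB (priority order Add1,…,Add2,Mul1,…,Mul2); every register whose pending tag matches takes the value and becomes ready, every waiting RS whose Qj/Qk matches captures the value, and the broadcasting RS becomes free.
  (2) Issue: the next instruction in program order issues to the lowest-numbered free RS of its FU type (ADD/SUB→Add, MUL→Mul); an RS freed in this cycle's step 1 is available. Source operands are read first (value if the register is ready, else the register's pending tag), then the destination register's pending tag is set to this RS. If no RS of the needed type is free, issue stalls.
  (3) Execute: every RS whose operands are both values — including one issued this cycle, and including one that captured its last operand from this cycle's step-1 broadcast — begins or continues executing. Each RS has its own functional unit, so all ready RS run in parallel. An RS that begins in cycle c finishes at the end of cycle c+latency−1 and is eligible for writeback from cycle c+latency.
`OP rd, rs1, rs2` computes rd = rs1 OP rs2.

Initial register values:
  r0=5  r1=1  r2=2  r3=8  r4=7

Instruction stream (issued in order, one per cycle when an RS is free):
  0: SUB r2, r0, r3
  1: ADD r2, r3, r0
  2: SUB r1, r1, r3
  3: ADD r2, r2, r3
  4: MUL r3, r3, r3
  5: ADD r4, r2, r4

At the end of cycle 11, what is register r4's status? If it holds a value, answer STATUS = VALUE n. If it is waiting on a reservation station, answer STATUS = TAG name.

STATUS = VALUE 28

  c1: issue SUB r2<-Add1  regs: r0:5,r1:1,r2:Add1,r3:8,r4:7
  c2: issue ADD r2<-Add2  regs: r0:5,r1:1,r2:Add2,r3:8,r4:7
  c3: stall  regs: r0:5,r1:1,r2:Add2,r3:8,r4:7
  c4: CDB Add1=-3; issue SUB r1<-Add1  regs: r0:5,r1:Add1,r2:Add2,r3:8,r4:7
  c5: CDB Add2=13; issue ADD r2<-Add2  regs: r0:5,r1:Add1,r2:Add2,r3:8,r4:7
  c6: issue MUL r3<-Mul1  regs: r0:5,r1:Add1,r2:Add2,r3:Mul1,r4:7
  c7: CDB Add1=-7; issue ADD r4<-Add1  regs: r0:5,r1:-7,r2:Add2,r3:Mul1,r4:Add1
  c8: CDB Add2=21  regs: r0:5,r1:-7,r2:21,r3:Mul1,r4:Add1
  c9: -  regs: r0:5,r1:-7,r2:21,r3:Mul1,r4:Add1
  c10: CDB Mul1=64  regs: r0:5,r1:-7,r2:21,r3:64,r4:Add1
  c11: CDB Add1=28  regs: r0:5,r1:-7,r2:21,r3:64,r4:28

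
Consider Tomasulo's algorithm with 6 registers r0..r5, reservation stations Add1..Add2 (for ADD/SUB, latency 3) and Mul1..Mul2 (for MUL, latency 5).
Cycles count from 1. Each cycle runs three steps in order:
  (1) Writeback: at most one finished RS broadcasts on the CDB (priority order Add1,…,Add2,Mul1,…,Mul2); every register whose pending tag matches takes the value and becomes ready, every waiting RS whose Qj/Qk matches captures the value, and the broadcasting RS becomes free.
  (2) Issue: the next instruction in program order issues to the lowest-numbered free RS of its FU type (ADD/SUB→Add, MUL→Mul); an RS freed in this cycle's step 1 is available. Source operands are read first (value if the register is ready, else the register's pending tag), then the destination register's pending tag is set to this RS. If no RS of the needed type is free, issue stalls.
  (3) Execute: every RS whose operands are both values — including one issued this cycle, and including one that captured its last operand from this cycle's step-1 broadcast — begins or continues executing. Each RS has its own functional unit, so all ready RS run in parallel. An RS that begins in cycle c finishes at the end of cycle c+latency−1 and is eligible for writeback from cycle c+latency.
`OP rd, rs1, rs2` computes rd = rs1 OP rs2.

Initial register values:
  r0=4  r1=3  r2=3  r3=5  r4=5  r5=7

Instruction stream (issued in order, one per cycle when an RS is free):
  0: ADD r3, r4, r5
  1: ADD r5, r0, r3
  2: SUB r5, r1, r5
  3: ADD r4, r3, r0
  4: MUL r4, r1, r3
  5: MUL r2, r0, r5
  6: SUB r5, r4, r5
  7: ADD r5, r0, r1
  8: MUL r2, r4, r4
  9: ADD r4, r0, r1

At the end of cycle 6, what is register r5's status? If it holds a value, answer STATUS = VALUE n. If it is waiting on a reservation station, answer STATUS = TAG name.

STATUS = TAG Add1

  c1: issue ADD r3<-Add1  regs: r0:4,r1:3,r2:3,r3:Add1,r4:5,r5:7
  c2: issue ADD r5<-Add2  regs: r0:4,r1:3,r2:3,r3:Add1,r4:5,r5:Add2
  c3: stall  regs: r0:4,r1:3,r2:3,r3:Add1,r4:5,r5:Add2
  c4: CDB Add1=12; issue SUB r5<-Add1  regs: r0:4,r1:3,r2:3,r3:12,r4:5,r5:Add1
  c5: stall  regs: r0:4,r1:3,r2:3,r3:12,r4:5,r5:Add1
  c6: stall  regs: r0:4,r1:3,r2:3,r3:12,r4:5,r5:Add1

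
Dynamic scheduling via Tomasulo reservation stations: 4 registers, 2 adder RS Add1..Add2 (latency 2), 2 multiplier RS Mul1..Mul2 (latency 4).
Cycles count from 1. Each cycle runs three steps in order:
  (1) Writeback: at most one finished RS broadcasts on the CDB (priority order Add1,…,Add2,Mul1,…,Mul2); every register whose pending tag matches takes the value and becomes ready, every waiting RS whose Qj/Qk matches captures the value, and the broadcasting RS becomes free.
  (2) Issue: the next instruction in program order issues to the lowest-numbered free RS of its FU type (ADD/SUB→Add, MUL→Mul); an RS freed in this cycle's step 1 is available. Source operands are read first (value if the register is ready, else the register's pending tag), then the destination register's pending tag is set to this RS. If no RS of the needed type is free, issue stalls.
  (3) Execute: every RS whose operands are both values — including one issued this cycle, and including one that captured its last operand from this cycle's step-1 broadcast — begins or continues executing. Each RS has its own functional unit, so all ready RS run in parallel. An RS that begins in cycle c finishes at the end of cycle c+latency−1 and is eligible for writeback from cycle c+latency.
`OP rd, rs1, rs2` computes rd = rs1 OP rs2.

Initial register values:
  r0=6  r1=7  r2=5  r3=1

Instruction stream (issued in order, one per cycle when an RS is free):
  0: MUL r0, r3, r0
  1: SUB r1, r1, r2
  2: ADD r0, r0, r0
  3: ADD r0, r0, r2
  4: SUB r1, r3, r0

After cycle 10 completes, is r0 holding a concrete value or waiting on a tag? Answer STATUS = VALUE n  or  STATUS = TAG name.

STATUS = VALUE 17

  c1: issue MUL r0<-Mul1  regs: r0:Mul1,r1:7,r2:5,r3:1
  c2: issue SUB r1<-Add1  regs: r0:Mul1,r1:Add1,r2:5,r3:1
  c3: issue ADD r0<-Add2  regs: r0:Add2,r1:Add1,r2:5,r3:1
  c4: CDB Add1=2; issue ADD r0<-Add1  regs: r0:Add1,r1:2,r2:5,r3:1
  c5: CDB Mul1=6; stall  regs: r0:Add1,r1:2,r2:5,r3:1
  c6: stall  regs: r0:Add1,r1:2,r2:5,r3:1
  c7: CDB Add2=12; issue SUB r1<-Add2  regs: r0:Add1,r1:Add2,r2:5,r3:1
  c8: -  regs: r0:Add1,r1:Add2,r2:5,r3:1
  c9: CDB Add1=17  regs: r0:17,r1:Add2,r2:5,r3:1
  c10: -  regs: r0:17,r1:Add2,r2:5,r3:1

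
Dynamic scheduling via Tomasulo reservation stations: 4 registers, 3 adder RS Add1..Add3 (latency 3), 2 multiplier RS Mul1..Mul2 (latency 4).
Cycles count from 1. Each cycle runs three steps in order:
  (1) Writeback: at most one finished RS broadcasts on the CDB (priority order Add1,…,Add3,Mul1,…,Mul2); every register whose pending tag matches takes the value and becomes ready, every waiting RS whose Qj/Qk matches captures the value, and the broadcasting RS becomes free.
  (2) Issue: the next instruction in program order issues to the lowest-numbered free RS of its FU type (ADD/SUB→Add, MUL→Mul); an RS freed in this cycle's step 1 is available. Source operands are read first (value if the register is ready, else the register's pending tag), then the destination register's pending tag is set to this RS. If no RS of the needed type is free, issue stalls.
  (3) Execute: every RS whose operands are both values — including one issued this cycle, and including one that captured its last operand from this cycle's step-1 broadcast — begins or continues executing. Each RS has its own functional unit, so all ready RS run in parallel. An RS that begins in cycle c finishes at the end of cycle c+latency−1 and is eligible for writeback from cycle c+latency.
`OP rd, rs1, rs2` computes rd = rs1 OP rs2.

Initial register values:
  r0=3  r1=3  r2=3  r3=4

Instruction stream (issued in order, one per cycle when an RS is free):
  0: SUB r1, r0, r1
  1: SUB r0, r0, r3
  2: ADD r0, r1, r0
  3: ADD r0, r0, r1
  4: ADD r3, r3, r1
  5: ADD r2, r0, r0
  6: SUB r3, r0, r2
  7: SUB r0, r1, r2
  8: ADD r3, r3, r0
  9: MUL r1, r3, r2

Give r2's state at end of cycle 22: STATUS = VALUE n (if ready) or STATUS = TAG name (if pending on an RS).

c1: issue SUB r1<-Add1 | r0:3,r1:Add1,r2:3,r3:4
c2: issue SUB r0<-Add2 | r0:Add2,r1:Add1,r2:3,r3:4
c3: issue ADD r0<-Add3 | r0:Add3,r1:Add1,r2:3,r3:4
c4: CDB Add1=0; issue ADD r0<-Add1 | r0:Add1,r1:0,r2:3,r3:4
c5: CDB Add2=-1; issue ADD r3<-Add2 | r0:Add1,r1:0,r2:3,r3:Add2
c6: stall | r0:Add1,r1:0,r2:3,r3:Add2
c7: stall | r0:Add1,r1:0,r2:3,r3:Add2
c8: CDB Add2=4; issue ADD r2<-Add2 | r0:Add1,r1:0,r2:Add2,r3:4
c9: CDB Add3=-1; issue SUB r3<-Add3 | r0:Add1,r1:0,r2:Add2,r3:Add3
c10: stall | r0:Add1,r1:0,r2:Add2,r3:Add3
c11: stall | r0:Add1,r1:0,r2:Add2,r3:Add3
c12: CDB Add1=-1; issue SUB r0<-Add1 | r0:Add1,r1:0,r2:Add2,r3:Add3
c13: stall | r0:Add1,r1:0,r2:Add2,r3:Add3
c14: stall | r0:Add1,r1:0,r2:Add2,r3:Add3
c15: CDB Add2=-2; issue ADD r3<-Add2 | r0:Add1,r1:0,r2:-2,r3:Add2
c16: issue MUL r1<-Mul1 | r0:Add1,r1:Mul1,r2:-2,r3:Add2
c17: - | r0:Add1,r1:Mul1,r2:-2,r3:Add2
c18: CDB Add1=2 | r0:2,r1:Mul1,r2:-2,r3:Add2
c19: CDB Add3=1 | r0:2,r1:Mul1,r2:-2,r3:Add2
c20: - | r0:2,r1:Mul1,r2:-2,r3:Add2
c21: - | r0:2,r1:Mul1,r2:-2,r3:Add2
c22: CDB Add2=3 | r0:2,r1:Mul1,r2:-2,r3:3

STATUS = VALUE -2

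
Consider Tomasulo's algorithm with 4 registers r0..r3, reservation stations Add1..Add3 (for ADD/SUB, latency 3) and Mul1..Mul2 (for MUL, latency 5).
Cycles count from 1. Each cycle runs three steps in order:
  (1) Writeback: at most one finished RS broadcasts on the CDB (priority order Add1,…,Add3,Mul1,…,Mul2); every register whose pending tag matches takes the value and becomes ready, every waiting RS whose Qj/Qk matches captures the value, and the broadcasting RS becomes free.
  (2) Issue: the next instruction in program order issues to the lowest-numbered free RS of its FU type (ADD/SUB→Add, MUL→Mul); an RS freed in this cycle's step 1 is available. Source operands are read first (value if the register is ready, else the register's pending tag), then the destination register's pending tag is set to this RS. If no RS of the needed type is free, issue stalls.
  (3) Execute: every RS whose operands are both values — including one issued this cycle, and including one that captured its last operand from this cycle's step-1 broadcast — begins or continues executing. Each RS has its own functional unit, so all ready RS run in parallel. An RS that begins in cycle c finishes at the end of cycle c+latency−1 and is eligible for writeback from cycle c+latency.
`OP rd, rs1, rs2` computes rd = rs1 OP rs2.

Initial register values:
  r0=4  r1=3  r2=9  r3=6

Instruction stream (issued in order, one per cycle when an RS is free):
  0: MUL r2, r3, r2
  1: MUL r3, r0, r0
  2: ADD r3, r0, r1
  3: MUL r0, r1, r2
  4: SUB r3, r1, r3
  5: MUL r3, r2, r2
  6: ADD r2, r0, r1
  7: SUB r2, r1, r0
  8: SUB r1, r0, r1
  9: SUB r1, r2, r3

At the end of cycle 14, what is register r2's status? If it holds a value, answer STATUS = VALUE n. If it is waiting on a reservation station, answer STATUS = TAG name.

STATUS = TAG Add1

cycle 1: issue MUL r2<-Mul1 // r0:4,r1:3,r2:Mul1,r3:6
cycle 2: issue MUL r3<-Mul2 // r0:4,r1:3,r2:Mul1,r3:Mul2
cycle 3: issue ADD r3<-Add1 // r0:4,r1:3,r2:Mul1,r3:Add1
cycle 4: stall // r0:4,r1:3,r2:Mul1,r3:Add1
cycle 5: stall // r0:4,r1:3,r2:Mul1,r3:Add1
cycle 6: CDB Add1=7; stall // r0:4,r1:3,r2:Mul1,r3:7
cycle 7: CDB Mul1=54; issue MUL r0<-Mul1 // r0:Mul1,r1:3,r2:54,r3:7
cycle 8: CDB Mul2=16; issue SUB r3<-Add1 // r0:Mul1,r1:3,r2:54,r3:Add1
cycle 9: issue MUL r3<-Mul2 // r0:Mul1,r1:3,r2:54,r3:Mul2
cycle 10: issue ADD r2<-Add2 // r0:Mul1,r1:3,r2:Add2,r3:Mul2
cycle 11: CDB Add1=-4; issue SUB r2<-Add1 // r0:Mul1,r1:3,r2:Add1,r3:Mul2
cycle 12: CDB Mul1=162; issue SUB r1<-Add3 // r0:162,r1:Add3,r2:Add1,r3:Mul2
cycle 13: stall // r0:162,r1:Add3,r2:Add1,r3:Mul2
cycle 14: CDB Mul2=2916; stall // r0:162,r1:Add3,r2:Add1,r3:2916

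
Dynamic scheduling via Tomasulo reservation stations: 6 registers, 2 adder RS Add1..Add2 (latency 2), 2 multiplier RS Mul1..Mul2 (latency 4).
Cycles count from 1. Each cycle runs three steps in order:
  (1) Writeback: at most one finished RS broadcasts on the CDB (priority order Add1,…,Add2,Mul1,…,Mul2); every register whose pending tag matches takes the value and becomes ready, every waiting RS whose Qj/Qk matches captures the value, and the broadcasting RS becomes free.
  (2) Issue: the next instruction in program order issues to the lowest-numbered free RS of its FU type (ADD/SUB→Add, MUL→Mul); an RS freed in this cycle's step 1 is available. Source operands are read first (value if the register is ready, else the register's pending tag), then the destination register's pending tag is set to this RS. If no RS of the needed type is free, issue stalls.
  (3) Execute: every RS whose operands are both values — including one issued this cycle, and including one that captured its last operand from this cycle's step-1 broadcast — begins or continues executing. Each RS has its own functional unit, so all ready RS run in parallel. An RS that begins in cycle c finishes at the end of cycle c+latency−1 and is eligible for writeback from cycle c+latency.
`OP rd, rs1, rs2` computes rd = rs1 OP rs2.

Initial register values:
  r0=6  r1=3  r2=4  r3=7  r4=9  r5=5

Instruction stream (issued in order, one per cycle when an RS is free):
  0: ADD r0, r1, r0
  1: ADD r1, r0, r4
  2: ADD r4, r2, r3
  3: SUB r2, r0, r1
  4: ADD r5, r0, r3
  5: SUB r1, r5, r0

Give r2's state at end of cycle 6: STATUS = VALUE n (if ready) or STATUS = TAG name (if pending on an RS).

  c1: issue ADD r0<-Add1  regs: r0:Add1,r1:3,r2:4,r3:7,r4:9,r5:5
  c2: issue ADD r1<-Add2  regs: r0:Add1,r1:Add2,r2:4,r3:7,r4:9,r5:5
  c3: CDB Add1=9; issue ADD r4<-Add1  regs: r0:9,r1:Add2,r2:4,r3:7,r4:Add1,r5:5
  c4: stall  regs: r0:9,r1:Add2,r2:4,r3:7,r4:Add1,r5:5
  c5: CDB Add1=11; issue SUB r2<-Add1  regs: r0:9,r1:Add2,r2:Add1,r3:7,r4:11,r5:5
  c6: CDB Add2=18; issue ADD r5<-Add2  regs: r0:9,r1:18,r2:Add1,r3:7,r4:11,r5:Add2

STATUS = TAG Add1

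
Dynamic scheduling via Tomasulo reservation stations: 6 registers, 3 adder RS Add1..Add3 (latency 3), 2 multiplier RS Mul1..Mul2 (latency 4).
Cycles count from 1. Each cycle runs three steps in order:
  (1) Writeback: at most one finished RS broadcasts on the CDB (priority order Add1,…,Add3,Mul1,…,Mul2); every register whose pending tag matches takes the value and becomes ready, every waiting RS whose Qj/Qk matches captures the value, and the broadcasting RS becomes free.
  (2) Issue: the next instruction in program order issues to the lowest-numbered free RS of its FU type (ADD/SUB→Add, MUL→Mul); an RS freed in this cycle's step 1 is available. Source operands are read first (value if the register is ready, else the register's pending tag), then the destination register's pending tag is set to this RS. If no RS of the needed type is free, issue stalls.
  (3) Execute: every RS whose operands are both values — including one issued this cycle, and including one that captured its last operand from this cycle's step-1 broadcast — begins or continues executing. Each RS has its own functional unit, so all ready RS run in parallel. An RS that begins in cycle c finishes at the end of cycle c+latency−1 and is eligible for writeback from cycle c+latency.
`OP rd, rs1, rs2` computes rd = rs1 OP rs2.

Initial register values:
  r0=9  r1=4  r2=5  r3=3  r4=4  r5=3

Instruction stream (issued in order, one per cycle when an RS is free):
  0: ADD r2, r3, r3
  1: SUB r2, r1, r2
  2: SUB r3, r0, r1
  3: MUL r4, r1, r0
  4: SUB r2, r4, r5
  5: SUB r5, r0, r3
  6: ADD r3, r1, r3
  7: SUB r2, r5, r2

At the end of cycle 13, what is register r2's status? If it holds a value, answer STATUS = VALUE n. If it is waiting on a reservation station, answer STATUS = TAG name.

STATUS = TAG Add3

cycle 1: issue ADD r2<-Add1 // r0:9,r1:4,r2:Add1,r3:3,r4:4,r5:3
cycle 2: issue SUB r2<-Add2 // r0:9,r1:4,r2:Add2,r3:3,r4:4,r5:3
cycle 3: issue SUB r3<-Add3 // r0:9,r1:4,r2:Add2,r3:Add3,r4:4,r5:3
cycle 4: CDB Add1=6; issue MUL r4<-Mul1 // r0:9,r1:4,r2:Add2,r3:Add3,r4:Mul1,r5:3
cycle 5: issue SUB r2<-Add1 // r0:9,r1:4,r2:Add1,r3:Add3,r4:Mul1,r5:3
cycle 6: CDB Add3=5; issue SUB r5<-Add3 // r0:9,r1:4,r2:Add1,r3:5,r4:Mul1,r5:Add3
cycle 7: CDB Add2=-2; issue ADD r3<-Add2 // r0:9,r1:4,r2:Add1,r3:Add2,r4:Mul1,r5:Add3
cycle 8: CDB Mul1=36; stall // r0:9,r1:4,r2:Add1,r3:Add2,r4:36,r5:Add3
cycle 9: CDB Add3=4; issue SUB r2<-Add3 // r0:9,r1:4,r2:Add3,r3:Add2,r4:36,r5:4
cycle 10: CDB Add2=9 // r0:9,r1:4,r2:Add3,r3:9,r4:36,r5:4
cycle 11: CDB Add1=33 // r0:9,r1:4,r2:Add3,r3:9,r4:36,r5:4
cycle 12: - // r0:9,r1:4,r2:Add3,r3:9,r4:36,r5:4
cycle 13: - // r0:9,r1:4,r2:Add3,r3:9,r4:36,r5:4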